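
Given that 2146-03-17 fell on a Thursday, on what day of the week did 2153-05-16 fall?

From March 17, 2146 to March 17, 2153: 7 years, of which 2 contain a Feb 29 — 5×365 + 2×366 = 2557 days.
March 2153: 31 − 17 = 14 days remain.
Then April (30): 30 days.
May 1–16, 2153: 16 days.
Residual: 60 days.
Total: 2617 days.
2617 mod 7 = 6, so 6 days after Thursday is Wednesday.

Wednesday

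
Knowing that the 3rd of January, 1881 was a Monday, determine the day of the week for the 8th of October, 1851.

Count forward from the earlier date (October 8, 1851) to the later (January 3, 1881):
From October 8, 1851 to October 8, 1880: 29 years, of which 8 contain a Feb 29 — 21×365 + 8×366 = 10593 days.
October 1880: 31 − 8 = 23 days remain.
Then November (30), December (31): 30 + 31 = 61 days.
January 1–3, 1881: 3 days.
Residual: 87 days.
Total: 10680 days.
10680 mod 7 = 5, so 5 days before Monday is Wednesday.

Wednesday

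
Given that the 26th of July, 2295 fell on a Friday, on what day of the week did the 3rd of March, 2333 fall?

Friday

From July 26, 2295 to July 26, 2332: 37 years, of which 9 contain a Feb 29 — 28×365 + 9×366 = 13514 days.
(2300 is not a leap year (divisible by 100 but not 400).)
July 2332: 31 − 26 = 5 days remain.
Then August (31), September (30), October (31), November (30), December (31), January (31), February 2333 (28): 31 + 30 + 31 + 30 + 31 + 31 + 28 = 212 days.
March 1–3, 2333: 3 days.
Residual: 220 days.
Total: 13734 days.
13734 is a multiple of 7, so the 3rd of March, 2333 falls on the same weekday: Friday.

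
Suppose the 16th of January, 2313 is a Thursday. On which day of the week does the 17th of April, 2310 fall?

Count forward from the earlier date (April 17, 2310) to the later (January 16, 2313):
April 17, 2310 → April 17, 2311: 365 days.
April 17, 2311 → April 17, 2312: 366 days (2312 is a leap year).
April 2312: 30 − 17 = 13 days remain.
Then May (31), June (30), July (31), August (31), September (30), October (31), November (30), December (31): 31 + 30 + 31 + 31 + 30 + 31 + 30 + 31 = 245 days.
January 1–16, 2313: 16 days.
Residual: 274 days.
Total: 1005 days.
1005 mod 7 = 4, so 4 days before Thursday is Sunday.

Sunday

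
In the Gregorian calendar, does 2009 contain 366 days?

2009 is not a leap year.

No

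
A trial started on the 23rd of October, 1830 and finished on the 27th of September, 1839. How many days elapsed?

3261

Day-of-year of October 23, 1830: 296.
Day-of-year of September 27, 1839: 270.
1830 has 365 days, so 365 − 296 = 69 days remain in 1830.
Full years 1831–1838: 6 common + 2 leap = 6×365 + 2×366 = 2922 days.
Total: 69 + 2922 + 270 = 3261 days.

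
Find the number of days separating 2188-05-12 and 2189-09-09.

May 2188: 31 − 12 = 19 days remain.
Then 15 full months totalling 457 days.
September 1–9, 2189: 9 days.
Total: 19 + 457 + 9 = 485 days.

485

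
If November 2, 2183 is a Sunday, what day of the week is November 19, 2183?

Wednesday

Within November 2183: 19 − 2 = 17 days.
17 mod 7 = 3, so 3 days after Sunday is Wednesday.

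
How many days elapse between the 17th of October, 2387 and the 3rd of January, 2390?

Day-of-year of October 17, 2387: 290.
Day-of-year of January 3, 2390: 3.
2387 has 365 days, so 365 − 290 = 75 days remain in 2387.
Full years: 2388: 366; 2389: 365. Sum = 731.
Total: 75 + 731 + 3 = 809 days.

809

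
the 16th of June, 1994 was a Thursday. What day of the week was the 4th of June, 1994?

Count forward from the earlier date (June 4, 1994) to the later (June 16, 1994):
Within June 1994: 16 − 4 = 12 days.
12 mod 7 = 5, so 5 days before Thursday is Saturday.

Saturday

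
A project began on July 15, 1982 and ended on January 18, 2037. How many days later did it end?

19911

Day-of-year of July 15, 1982: 196.
Day-of-year of January 18, 2037: 18.
1982 has 365 days, so 365 − 196 = 169 days remain in 1982.
Full years 1983–2036: 40 common + 14 leap = 40×365 + 14×366 = 19724 days.
Total: 169 + 19724 + 18 = 19911 days.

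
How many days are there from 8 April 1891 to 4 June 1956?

Day-of-year of April 8, 1891: 98.
Day-of-year of June 4, 1956: 156.
1891 has 365 days, so 365 − 98 = 267 days remain in 1891.
Full years 1892–1955: 49 common + 15 leap = 49×365 + 15×366 = 23375 days.
Total: 267 + 23375 + 156 = 23798 days.

23798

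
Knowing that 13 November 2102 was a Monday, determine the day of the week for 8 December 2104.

Monday

November 2102: 30 − 13 = 17 days remain.
Then 24 full months totalling 731 days.
December 1–8, 2104: 8 days.
Total: 17 + 731 + 8 = 756 days.
756 is a multiple of 7, so 8 December 2104 falls on the same weekday: Monday.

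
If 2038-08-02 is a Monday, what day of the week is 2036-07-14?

Count forward from the earlier date (July 14, 2036) to the later (August 2, 2038):
July 14, 2036 → July 14, 2037: 365 days.
July 14, 2037 → July 14, 2038: 365 days.
July 2038: 31 − 14 = 17 days remain.
August 1–2, 2038: 2 days.
Residual: 19 days.
Total: 749 days.
749 is a multiple of 7, so 2036-07-14 falls on the same weekday: Monday.

Monday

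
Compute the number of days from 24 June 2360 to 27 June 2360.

3

Within June 2360: 27 − 24 = 3 days.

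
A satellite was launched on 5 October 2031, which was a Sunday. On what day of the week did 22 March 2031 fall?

Count forward from the earlier date (March 22, 2031) to the later (October 5, 2031):
March 2031: 31 − 22 = 9 days remain.
Then April (30), May (31), June (30), July (31), August (31), September (30): 30 + 31 + 30 + 31 + 31 + 30 = 183 days.
October 1–5, 2031: 5 days.
Total: 9 + 183 + 5 = 197 days.
197 mod 7 = 1, so 1 day before Sunday is Saturday.

Saturday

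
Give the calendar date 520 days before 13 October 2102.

11 May 2101

Count 520 days before October 13, 2102:
May 2101: 31 − 11 = 20 days remain.
Then 16 full months totalling 487 days.
October 1–13, 2102: 13 days.
Total: 20 + 487 + 13 = 520 days.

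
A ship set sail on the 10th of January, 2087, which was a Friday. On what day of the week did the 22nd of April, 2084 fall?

Saturday

Count forward from the earlier date (April 22, 2084) to the later (January 10, 2087):
Day-of-year of April 22, 2084: 113.
Day-of-year of January 10, 2087: 10.
2084 has 366 days, so 366 − 113 = 253 days remain in 2084.
Full years: 2085: 365; 2086: 365. Sum = 730.
Total: 253 + 730 + 10 = 993 days.
993 mod 7 = 6, so 6 days before Friday is Saturday.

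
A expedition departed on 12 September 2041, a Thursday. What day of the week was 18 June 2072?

Saturday

From September 12, 2041 to September 12, 2071: 30 years, of which 7 contain a Feb 29 — 23×365 + 7×366 = 10957 days.
September 2071: 30 − 12 = 18 days remain.
Then October (31), November (30), December (31), January (31), February 2072 (29), March (31), April (30), May (31): 31 + 30 + 31 + 31 + 29 + 31 + 30 + 31 = 244 days.
June 1–18, 2072: 18 days.
Residual: 280 days.
Total: 11237 days.
11237 mod 7 = 2, so 2 days after Thursday is Saturday.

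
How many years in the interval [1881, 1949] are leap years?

16

Years divisible by 4: 1884, 1888, …, 1948 — 17 in all.
Of these, 1900 is divisible by 100 but not 400, so not leap.
Leap years: 17 − 1 = 16.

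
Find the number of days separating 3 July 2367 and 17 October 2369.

837

July 2367: 31 − 3 = 28 days remain.
Then 26 full months totalling 792 days.
October 1–17, 2369: 17 days.
Total: 28 + 792 + 17 = 837 days.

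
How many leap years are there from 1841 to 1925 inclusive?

20

Years divisible by 4: 1844, 1848, …, 1924 — 21 in all.
Of these, 1900 is divisible by 100 but not 400, so not leap.
Leap years: 21 − 1 = 20.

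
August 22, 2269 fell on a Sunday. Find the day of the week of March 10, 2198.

Count forward from the earlier date (March 10, 2198) to the later (August 22, 2269):
Day-of-year of March 10, 2198: 69.
Day-of-year of August 22, 2269: 234.
2198 has 365 days, so 365 − 69 = 296 days remain in 2198.
Full years 2199–2268: 53 common + 17 leap = 53×365 + 17×366 = 25567 days.
Total: 296 + 25567 + 234 = 26097 days.
26097 mod 7 = 1, so 1 day before Sunday is Saturday.

Saturday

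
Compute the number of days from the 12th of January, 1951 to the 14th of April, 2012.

From January 12, 1951 to January 12, 2012: 61 years, of which 15 contain a Feb 29 — 46×365 + 15×366 = 22280 days.
(2000 is a leap year (divisible by 400).)
January 2012: 31 − 12 = 19 days remain.
Then February 2012 (29), March (31): 29 + 31 = 60 days.
April 1–14, 2012: 14 days.
Residual: 93 days.
Total: 22373 days.

22373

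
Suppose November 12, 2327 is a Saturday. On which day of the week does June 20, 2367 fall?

Tuesday

From November 12, 2327 to November 12, 2366: 39 years, of which 10 contain a Feb 29 — 29×365 + 10×366 = 14245 days.
November 2366: 30 − 12 = 18 days remain.
Then December (31), January (31), February 2367 (28), March (31), April (30), May (31): 31 + 31 + 28 + 31 + 30 + 31 = 182 days.
June 1–20, 2367: 20 days.
Residual: 220 days.
Total: 14465 days.
14465 mod 7 = 3, so 3 days after Saturday is Tuesday.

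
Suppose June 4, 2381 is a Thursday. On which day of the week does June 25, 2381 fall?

Within June 2381: 25 − 4 = 21 days.
21 is a multiple of 7, so June 25, 2381 falls on the same weekday: Thursday.

Thursday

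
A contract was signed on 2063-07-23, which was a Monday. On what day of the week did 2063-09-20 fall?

Thursday

July 2063: 31 − 23 = 8 days remain.
Then August (31): 31 days.
September 1–20, 2063: 20 days.
Total: 8 + 31 + 20 = 59 days.
59 mod 7 = 3, so 3 days after Monday is Thursday.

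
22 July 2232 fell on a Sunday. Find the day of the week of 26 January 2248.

Wednesday

From July 22, 2232 to July 22, 2247: 15 years, of which 3 contain a Feb 29 — 12×365 + 3×366 = 5478 days.
July 2247: 31 − 22 = 9 days remain.
Then August (31), September (30), October (31), November (30), December (31): 31 + 30 + 31 + 30 + 31 = 153 days.
January 1–26, 2248: 26 days.
Residual: 188 days.
Total: 5666 days.
5666 mod 7 = 3, so 3 days after Sunday is Wednesday.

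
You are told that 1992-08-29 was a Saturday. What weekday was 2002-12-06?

Friday

Day-of-year of August 29, 1992: 242.
Day-of-year of December 6, 2002: 340.
1992 has 366 days, so 366 − 242 = 124 days remain in 1992.
Full years 1993–2001: 7 common + 2 leap = 7×365 + 2×366 = 3287 days.
Total: 124 + 3287 + 340 = 3751 days.
3751 mod 7 = 6, so 6 days after Saturday is Friday.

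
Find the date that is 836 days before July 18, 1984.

April 4, 1982

Count 836 days before July 18, 1984:
April 1982: 30 − 4 = 26 days remain.
Then 26 full months totalling 792 days.
July 1–18, 1984: 18 days.
Total: 26 + 792 + 18 = 836 days.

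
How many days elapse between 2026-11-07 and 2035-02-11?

3018

Day-of-year of November 7, 2026: 311.
Day-of-year of February 11, 2035: 42.
2026 has 365 days, so 365 − 311 = 54 days remain in 2026.
Full years 2027–2034: 6 common + 2 leap = 6×365 + 2×366 = 2922 days.
Total: 54 + 2922 + 42 = 3018 days.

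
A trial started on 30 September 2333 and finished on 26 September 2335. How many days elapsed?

September 30, 2333 → September 30, 2334: 365 days.
September 2334: 30 − 30 = 0 days remain.
Then 11 full months totalling 335 days.
September 1–26, 2335: 26 days.
Residual: 361 days.
Total: 726 days.

726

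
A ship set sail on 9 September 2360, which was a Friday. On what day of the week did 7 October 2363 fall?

September 9, 2360 → September 9, 2361: 365 days.
September 9, 2361 → September 9, 2362: 365 days.
September 9, 2362 → September 9, 2363: 365 days.
September 2363: 30 − 9 = 21 days remain.
October 1–7, 2363: 7 days.
Residual: 28 days.
Total: 1123 days.
1123 mod 7 = 3, so 3 days after Friday is Monday.

Monday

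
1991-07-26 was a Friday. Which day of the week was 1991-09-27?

Friday

July 1991: 31 − 26 = 5 days remain.
Then August (31): 31 days.
September 1–27, 1991: 27 days.
Total: 5 + 31 + 27 = 63 days.
63 is a multiple of 7, so 1991-09-27 falls on the same weekday: Friday.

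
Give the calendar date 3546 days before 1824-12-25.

1815-04-11

Count 3546 days before December 25, 1824:
From April 11, 1815 to April 11, 1824: 9 years, of which 3 contain a Feb 29 — 6×365 + 3×366 = 3288 days.
April 1824: 30 − 11 = 19 days remain.
Then May (31), June (30), July (31), August (31), September (30), October (31), November (30): 31 + 30 + 31 + 31 + 30 + 31 + 30 = 214 days.
December 1–25, 1824: 25 days.
Residual: 258 days.
Total: 3546 days.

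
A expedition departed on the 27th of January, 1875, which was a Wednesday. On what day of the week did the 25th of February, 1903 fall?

Day-of-year of January 27, 1875: 27.
Day-of-year of February 25, 1903: 56.
1875 has 365 days, so 365 − 27 = 338 days remain in 1875.
Full years 1876–1902: 21 common + 6 leap = 21×365 + 6×366 = 9861 days.
Total: 338 + 9861 + 56 = 10255 days.
10255 is a multiple of 7, so the 25th of February, 1903 falls on the same weekday: Wednesday.

Wednesday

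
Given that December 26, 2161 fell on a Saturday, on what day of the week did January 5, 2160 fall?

Saturday

Count forward from the earlier date (January 5, 2160) to the later (December 26, 2161):
Day-of-year of January 5, 2160: 5.
Day-of-year of December 26, 2161: 360.
2160 has 366 days, so 366 − 5 = 361 days remain in 2160.
Total: 361 + 360 = 721 days.
721 is a multiple of 7, so January 5, 2160 falls on the same weekday: Saturday.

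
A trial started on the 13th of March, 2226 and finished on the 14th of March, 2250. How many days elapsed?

8767

From March 13, 2226 to March 13, 2250: 24 years, of which 6 contain a Feb 29 — 18×365 + 6×366 = 8766 days.
Within March 2250: 14 − 13 = 1 day.
Total: 8767 days.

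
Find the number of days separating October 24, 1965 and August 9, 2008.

Day-of-year of October 24, 1965: 297.
Day-of-year of August 9, 2008: 222.
1965 has 365 days, so 365 − 297 = 68 days remain in 1965.
Full years 1966–2007: 32 common + 10 leap = 32×365 + 10×366 = 15340 days.
Total: 68 + 15340 + 222 = 15630 days.

15630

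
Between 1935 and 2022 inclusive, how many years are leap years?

22

Years divisible by 4: 1936, 1940, …, 2020 — 22 in all.
2000 is divisible by 400, so still leap.
No century exceptions apply. Count: 22.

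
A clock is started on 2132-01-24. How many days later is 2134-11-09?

Day-of-year of January 24, 2132: 24.
Day-of-year of November 9, 2134: 313.
2132 has 366 days, so 366 − 24 = 342 days remain in 2132.
Full years: 2133: 365. Sum = 365.
Total: 342 + 365 + 313 = 1020 days.

1020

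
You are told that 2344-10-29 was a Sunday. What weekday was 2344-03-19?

Sunday

Count forward from the earlier date (March 19, 2344) to the later (October 29, 2344):
March 2344: 31 − 19 = 12 days remain.
Then April (30), May (31), June (30), July (31), August (31), September (30): 30 + 31 + 30 + 31 + 31 + 30 = 183 days.
October 1–29, 2344: 29 days.
Total: 12 + 183 + 29 = 224 days.
224 is a multiple of 7, so 2344-03-19 falls on the same weekday: Sunday.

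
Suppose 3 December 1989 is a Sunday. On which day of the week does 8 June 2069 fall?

Saturday

Day-of-year of December 3, 1989: 337.
Day-of-year of June 8, 2069: 159.
1989 has 365 days, so 365 − 337 = 28 days remain in 1989.
Full years 1990–2068: 59 common + 20 leap = 59×365 + 20×366 = 28855 days.
Total: 28 + 28855 + 159 = 29042 days.
29042 mod 7 = 6, so 6 days after Sunday is Saturday.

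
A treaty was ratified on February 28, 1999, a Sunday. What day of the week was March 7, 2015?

Day-of-year of February 28, 1999: 59.
Day-of-year of March 7, 2015: 66.
1999 has 365 days, so 365 − 59 = 306 days remain in 1999.
Full years 2000–2014: 11 common + 4 leap = 11×365 + 4×366 = 5479 days.
Total: 306 + 5479 + 66 = 5851 days.
5851 mod 7 = 6, so 6 days after Sunday is Saturday.

Saturday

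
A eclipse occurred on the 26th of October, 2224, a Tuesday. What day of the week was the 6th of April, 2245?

Sunday

Day-of-year of October 26, 2224: 300.
Day-of-year of April 6, 2245: 96.
2224 has 366 days, so 366 − 300 = 66 days remain in 2224.
Full years 2225–2244: 15 common + 5 leap = 15×365 + 5×366 = 7305 days.
Total: 66 + 7305 + 96 = 7467 days.
7467 mod 7 = 5, so 5 days after Tuesday is Sunday.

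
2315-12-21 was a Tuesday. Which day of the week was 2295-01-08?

Tuesday

Count forward from the earlier date (January 8, 2295) to the later (December 21, 2315):
From January 8, 2295 to January 8, 2315: 20 years, of which 4 contain a Feb 29 — 16×365 + 4×366 = 7304 days.
(2300 is not a leap year (divisible by 100 but not 400).)
January 2315: 31 − 8 = 23 days remain.
Then 10 full months totalling 303 days.
December 1–21, 2315: 21 days.
Residual: 347 days.
Total: 7651 days.
7651 is a multiple of 7, so 2295-01-08 falls on the same weekday: Tuesday.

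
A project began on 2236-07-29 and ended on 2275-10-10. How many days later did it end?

From July 29, 2236 to July 29, 2275: 39 years, of which 9 contain a Feb 29 — 30×365 + 9×366 = 14244 days.
July 2275: 31 − 29 = 2 days remain.
Then August (31), September (30): 31 + 30 = 61 days.
October 1–10, 2275: 10 days.
Residual: 73 days.
Total: 14317 days.

14317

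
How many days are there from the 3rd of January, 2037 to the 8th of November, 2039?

January 3, 2037 → January 3, 2038: 365 days.
January 3, 2038 → January 3, 2039: 365 days.
January 2039: 31 − 3 = 28 days remain.
Then 9 full months totalling 273 days.
November 1–8, 2039: 8 days.
Residual: 309 days.
Total: 1039 days.

1039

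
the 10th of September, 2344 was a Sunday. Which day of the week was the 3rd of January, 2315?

Count forward from the earlier date (January 3, 2315) to the later (September 10, 2344):
Day-of-year of January 3, 2315: 3.
Day-of-year of September 10, 2344: 254.
2315 has 365 days, so 365 − 3 = 362 days remain in 2315.
Full years 2316–2343: 21 common + 7 leap = 21×365 + 7×366 = 10227 days.
Total: 362 + 10227 + 254 = 10843 days.
10843 is a multiple of 7, so the 3rd of January, 2315 falls on the same weekday: Sunday.

Sunday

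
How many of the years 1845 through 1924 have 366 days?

19

Years divisible by 4: 1848, 1852, …, 1924 — 20 in all.
Of these, 1900 is divisible by 100 but not 400, so not leap.
Leap years: 20 − 1 = 19.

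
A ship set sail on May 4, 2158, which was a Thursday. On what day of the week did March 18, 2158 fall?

Count forward from the earlier date (March 18, 2158) to the later (May 4, 2158):
March 2158: 31 − 18 = 13 days remain.
Then April (30): 30 days.
May 1–4, 2158: 4 days.
Total: 13 + 30 + 4 = 47 days.
47 mod 7 = 5, so 5 days before Thursday is Saturday.

Saturday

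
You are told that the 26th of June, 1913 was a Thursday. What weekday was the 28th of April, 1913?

Monday

Count forward from the earlier date (April 28, 1913) to the later (June 26, 1913):
April 1913: 30 − 28 = 2 days remain.
Then May (31): 31 days.
June 1–26, 1913: 26 days.
Total: 2 + 31 + 26 = 59 days.
59 mod 7 = 3, so 3 days before Thursday is Monday.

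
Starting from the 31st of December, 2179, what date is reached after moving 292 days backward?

the 14th of March, 2179

Count 292 days before December 31, 2179:
March 2179: 31 − 14 = 17 days remain.
Then April (30), May (31), June (30), July (31), August (31), September (30), October (31), November (30): 30 + 31 + 30 + 31 + 31 + 30 + 31 + 30 = 244 days.
December 1–31, 2179: 31 days.
Total: 17 + 244 + 31 = 292 days.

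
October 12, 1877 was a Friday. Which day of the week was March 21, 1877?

Count forward from the earlier date (March 21, 1877) to the later (October 12, 1877):
March 1877: 31 − 21 = 10 days remain.
Then April (30), May (31), June (30), July (31), August (31), September (30): 30 + 31 + 30 + 31 + 31 + 30 = 183 days.
October 1–12, 1877: 12 days.
Total: 10 + 183 + 12 = 205 days.
205 mod 7 = 2, so 2 days before Friday is Wednesday.

Wednesday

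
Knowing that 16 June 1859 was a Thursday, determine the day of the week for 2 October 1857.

Count forward from the earlier date (October 2, 1857) to the later (June 16, 1859):
October 2, 1857 → October 2, 1858: 365 days.
October 1858: 31 − 2 = 29 days remain.
Then November (30), December (31), January (31), February 1859 (28), March (31), April (30), May (31): 30 + 31 + 31 + 28 + 31 + 30 + 31 = 212 days.
June 1–16, 1859: 16 days.
Residual: 257 days.
Total: 622 days.
622 mod 7 = 6, so 6 days before Thursday is Friday.

Friday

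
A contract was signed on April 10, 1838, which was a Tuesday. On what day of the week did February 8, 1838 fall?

Thursday

Count forward from the earlier date (February 8, 1838) to the later (April 10, 1838):
February 1838: 28 − 8 = 20 days remain (1838 is not a leap year, so February has 28 days).
Then March (31): 31 days.
April 1–10, 1838: 10 days.
Total: 20 + 31 + 10 = 61 days.
61 mod 7 = 5, so 5 days before Tuesday is Thursday.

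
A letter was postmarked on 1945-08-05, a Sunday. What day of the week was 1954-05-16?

From August 5, 1945 to August 5, 1953: 8 years, of which 2 contain a Feb 29 — 6×365 + 2×366 = 2922 days.
August 1953: 31 − 5 = 26 days remain.
Then September (30), October (31), November (30), December (31), January (31), February 1954 (28), March (31), April (30): 30 + 31 + 30 + 31 + 31 + 28 + 31 + 30 = 242 days.
May 1–16, 1954: 16 days.
Residual: 284 days.
Total: 3206 days.
3206 is a multiple of 7, so 1954-05-16 falls on the same weekday: Sunday.

Sunday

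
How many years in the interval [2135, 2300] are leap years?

Years divisible by 4: 2136, 2140, …, 2300 — 42 in all.
Of these, 2200, 2300 are divisible by 100 but not 400, so not leap.
Leap years: 42 − 2 = 40.

40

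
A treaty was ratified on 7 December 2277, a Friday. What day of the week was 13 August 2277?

Count forward from the earlier date (August 13, 2277) to the later (December 7, 2277):
August 2277: 31 − 13 = 18 days remain.
Then September (30), October (31), November (30): 30 + 31 + 30 = 91 days.
December 1–7, 2277: 7 days.
Total: 18 + 91 + 7 = 116 days.
116 mod 7 = 4, so 4 days before Friday is Monday.

Monday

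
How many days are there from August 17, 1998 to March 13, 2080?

From August 17, 1998 to August 17, 2079: 81 years, of which 20 contain a Feb 29 — 61×365 + 20×366 = 29585 days.
(2000 is a leap year (divisible by 400).)
August 2079: 31 − 17 = 14 days remain.
Then September (30), October (31), November (30), December (31), January (31), February 2080 (29): 30 + 31 + 30 + 31 + 31 + 29 = 182 days.
March 1–13, 2080: 13 days.
Residual: 209 days.
Total: 29794 days.

29794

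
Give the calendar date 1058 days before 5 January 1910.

12 February 1907

Count 1058 days before January 5, 1910:
Day-of-year of February 12, 1907: 43.
Day-of-year of January 5, 1910: 5.
1907 has 365 days, so 365 − 43 = 322 days remain in 1907.
Full years: 1908: 366; 1909: 365. Sum = 731.
Total: 322 + 731 + 5 = 1058 days.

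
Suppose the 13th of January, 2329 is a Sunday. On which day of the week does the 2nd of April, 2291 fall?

Count forward from the earlier date (April 2, 2291) to the later (January 13, 2329):
Day-of-year of April 2, 2291: 92.
Day-of-year of January 13, 2329: 13.
2291 has 365 days, so 365 − 92 = 273 days remain in 2291.
Full years 2292–2328: 28 common + 9 leap = 28×365 + 9×366 = 13514 days.
Total: 273 + 13514 + 13 = 13800 days.
13800 mod 7 = 3, so 3 days before Sunday is Thursday.

Thursday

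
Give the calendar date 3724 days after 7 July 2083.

16 September 2093

Count 3724 days after July 7, 2083:
From July 7, 2083 to July 7, 2093: 10 years, of which 3 contain a Feb 29 — 7×365 + 3×366 = 3653 days.
July 2093: 31 − 7 = 24 days remain.
Then August (31): 31 days.
September 1–16, 2093: 16 days.
Residual: 71 days.
Total: 3724 days.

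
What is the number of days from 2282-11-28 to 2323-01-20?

14662

Day-of-year of November 28, 2282: 332.
Day-of-year of January 20, 2323: 20.
2282 has 365 days, so 365 − 332 = 33 days remain in 2282.
Full years 2283–2322: 31 common + 9 leap = 31×365 + 9×366 = 14609 days.
Total: 33 + 14609 + 20 = 14662 days.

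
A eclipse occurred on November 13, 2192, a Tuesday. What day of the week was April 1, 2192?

Sunday

Count forward from the earlier date (April 1, 2192) to the later (November 13, 2192):
April 2192: 30 − 1 = 29 days remain.
Then May (31), June (30), July (31), August (31), September (30), October (31): 31 + 30 + 31 + 31 + 30 + 31 = 184 days.
November 1–13, 2192: 13 days.
Total: 29 + 184 + 13 = 226 days.
226 mod 7 = 2, so 2 days before Tuesday is Sunday.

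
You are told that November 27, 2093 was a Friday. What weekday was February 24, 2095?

November 2093: 30 − 27 = 3 days remain.
Then 14 full months totalling 427 days.
February 1–24, 2095: 24 days (2095 is not a leap year).
Total: 3 + 427 + 24 = 454 days.
454 mod 7 = 6, so 6 days after Friday is Thursday.

Thursday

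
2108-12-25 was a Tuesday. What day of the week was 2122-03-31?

Day-of-year of December 25, 2108: 360.
Day-of-year of March 31, 2122: 90.
2108 has 366 days, so 366 − 360 = 6 days remain in 2108.
Full years 2109–2121: 10 common + 3 leap = 10×365 + 3×366 = 4748 days.
Total: 6 + 4748 + 90 = 4844 days.
4844 is a multiple of 7, so 2122-03-31 falls on the same weekday: Tuesday.

Tuesday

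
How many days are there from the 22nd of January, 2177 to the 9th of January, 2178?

352

January 2177: 31 − 22 = 9 days remain.
Then 11 full months totalling 334 days.
January 1–9, 2178: 9 days.
Total: 9 + 334 + 9 = 352 days.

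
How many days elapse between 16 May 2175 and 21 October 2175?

158

May 2175: 31 − 16 = 15 days remain.
Then June (30), July (31), August (31), September (30): 30 + 31 + 31 + 30 = 122 days.
October 1–21, 2175: 21 days.
Total: 15 + 122 + 21 = 158 days.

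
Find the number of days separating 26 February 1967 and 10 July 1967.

February 1967: 28 − 26 = 2 days remain (1967 is not a leap year, so February has 28 days).
Then March (31), April (30), May (31), June (30): 31 + 30 + 31 + 30 = 122 days.
July 1–10, 1967: 10 days.
Total: 2 + 122 + 10 = 134 days.

134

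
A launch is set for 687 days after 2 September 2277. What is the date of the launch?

21 July 2279

Count 687 days after September 2, 2277:
September 2277: 30 − 2 = 28 days remain.
Then 21 full months totalling 638 days.
July 1–21, 2279: 21 days.
Total: 28 + 638 + 21 = 687 days.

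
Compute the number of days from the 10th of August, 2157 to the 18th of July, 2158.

342

Day-of-year of August 10, 2157: 222.
Day-of-year of July 18, 2158: 199.
2157 has 365 days, so 365 − 222 = 143 days remain in 2157.
Total: 143 + 199 = 342 days.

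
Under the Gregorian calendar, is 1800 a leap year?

No

1800 is not a leap year (divisible by 100 but not 400).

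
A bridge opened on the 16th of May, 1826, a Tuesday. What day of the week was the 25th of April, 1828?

Friday

May 16, 1826 → May 16, 1827: 365 days.
May 1827: 31 − 16 = 15 days remain.
Then 10 full months totalling 305 days.
April 1–25, 1828: 25 days.
Residual: 345 days.
Total: 710 days.
710 mod 7 = 3, so 3 days after Tuesday is Friday.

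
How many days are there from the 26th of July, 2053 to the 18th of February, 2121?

From July 26, 2053 to July 26, 2120: 67 years, of which 16 contain a Feb 29 — 51×365 + 16×366 = 24471 days.
(2100 is not a leap year (divisible by 100 but not 400).)
July 2120: 31 − 26 = 5 days remain.
Then August (31), September (30), October (31), November (30), December (31), January (31): 31 + 30 + 31 + 30 + 31 + 31 = 184 days.
February 1–18, 2121: 18 days (2121 is not a leap year).
Residual: 207 days.
Total: 24678 days.

24678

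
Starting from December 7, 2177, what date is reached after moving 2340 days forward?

May 4, 2184

Count 2340 days after December 7, 2177:
December 7, 2177 → December 7, 2178: 365 days.
December 7, 2178 → December 7, 2179: 365 days.
December 7, 2179 → December 7, 2180: 366 days (2180 is a leap year).
December 7, 2180 → December 7, 2181: 365 days.
December 7, 2181 → December 7, 2182: 365 days.
December 7, 2182 → December 7, 2183: 365 days.
December 2183: 31 − 7 = 24 days remain.
Then January (31), February 2184 (29), March (31), April (30): 31 + 29 + 31 + 30 = 121 days.
May 1–4, 2184: 4 days.
Residual: 149 days.
Total: 2340 days.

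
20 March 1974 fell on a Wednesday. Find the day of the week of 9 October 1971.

Count forward from the earlier date (October 9, 1971) to the later (March 20, 1974):
October 9, 1971 → October 9, 1972: 366 days (1972 is a leap year).
October 9, 1972 → October 9, 1973: 365 days.
October 1973: 31 − 9 = 22 days remain.
Then November (30), December (31), January (31), February 1974 (28): 30 + 31 + 31 + 28 = 120 days.
March 1–20, 1974: 20 days.
Residual: 162 days.
Total: 893 days.
893 mod 7 = 4, so 4 days before Wednesday is Saturday.

Saturday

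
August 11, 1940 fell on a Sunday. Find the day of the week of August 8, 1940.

Count forward from the earlier date (August 8, 1940) to the later (August 11, 1940):
Within August 1940: 11 − 8 = 3 days.
3 mod 7 = 3, so 3 days before Sunday is Thursday.

Thursday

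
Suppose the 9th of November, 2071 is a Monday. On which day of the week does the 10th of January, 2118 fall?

Monday

From November 9, 2071 to November 9, 2117: 46 years, of which 11 contain a Feb 29 — 35×365 + 11×366 = 16801 days.
(2100 is not a leap year (divisible by 100 but not 400).)
November 2117: 30 − 9 = 21 days remain.
Then December (31): 31 days.
January 1–10, 2118: 10 days.
Residual: 62 days.
Total: 16863 days.
16863 is a multiple of 7, so the 10th of January, 2118 falls on the same weekday: Monday.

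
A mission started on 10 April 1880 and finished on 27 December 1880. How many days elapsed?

April 1880: 30 − 10 = 20 days remain.
Then May (31), June (30), July (31), August (31), September (30), October (31), November (30): 31 + 30 + 31 + 31 + 30 + 31 + 30 = 214 days.
December 1–27, 1880: 27 days.
Total: 20 + 214 + 27 = 261 days.

261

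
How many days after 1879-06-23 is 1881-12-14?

905

June 23, 1879 → June 23, 1880: 366 days (1880 is a leap year).
June 23, 1880 → June 23, 1881: 365 days.
June 1881: 30 − 23 = 7 days remain.
Then July (31), August (31), September (30), October (31), November (30): 31 + 31 + 30 + 31 + 30 = 153 days.
December 1–14, 1881: 14 days.
Residual: 174 days.
Total: 905 days.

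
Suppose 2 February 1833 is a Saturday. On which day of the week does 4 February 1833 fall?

Monday

Within February 1833: 4 − 2 = 2 days.
2 mod 7 = 2, so 2 days after Saturday is Monday.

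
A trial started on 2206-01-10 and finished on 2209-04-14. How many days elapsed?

1190

Day-of-year of January 10, 2206: 10.
Day-of-year of April 14, 2209: 104.
2206 has 365 days, so 365 − 10 = 355 days remain in 2206.
Full years: 2207: 365; 2208: 366. Sum = 731.
Total: 355 + 731 + 104 = 1190 days.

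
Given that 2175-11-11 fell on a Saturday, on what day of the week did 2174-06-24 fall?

Count forward from the earlier date (June 24, 2174) to the later (November 11, 2175):
June 2174: 30 − 24 = 6 days remain.
Then 16 full months totalling 488 days.
November 1–11, 2175: 11 days.
Total: 6 + 488 + 11 = 505 days.
505 mod 7 = 1, so 1 day before Saturday is Friday.

Friday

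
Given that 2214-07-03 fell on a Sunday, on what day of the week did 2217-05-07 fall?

Day-of-year of July 3, 2214: 184.
Day-of-year of May 7, 2217: 127.
2214 has 365 days, so 365 − 184 = 181 days remain in 2214.
Full years: 2215: 365; 2216: 366. Sum = 731.
Total: 181 + 731 + 127 = 1039 days.
1039 mod 7 = 3, so 3 days after Sunday is Wednesday.

Wednesday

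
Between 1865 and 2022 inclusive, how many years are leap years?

Years divisible by 4: 1868, 1872, …, 2020 — 39 in all.
Of these, 1900 is divisible by 100 but not 400, so not leap.
2000 is divisible by 400, so still leap.
Leap years: 39 − 1 = 38.

38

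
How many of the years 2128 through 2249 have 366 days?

Years divisible by 4: 2128, 2132, …, 2248 — 31 in all.
Of these, 2200 is divisible by 100 but not 400, so not leap.
Leap years: 31 − 1 = 30.

30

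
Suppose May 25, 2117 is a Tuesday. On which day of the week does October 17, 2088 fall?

Sunday

Count forward from the earlier date (October 17, 2088) to the later (May 25, 2117):
From October 17, 2088 to October 17, 2116: 28 years, of which 6 contain a Feb 29 — 22×365 + 6×366 = 10226 days.
(2100 is not a leap year (divisible by 100 but not 400).)
October 2116: 31 − 17 = 14 days remain.
Then November (30), December (31), January (31), February 2117 (28), March (31), April (30): 30 + 31 + 31 + 28 + 31 + 30 = 181 days.
May 1–25, 2117: 25 days.
Residual: 220 days.
Total: 10446 days.
10446 mod 7 = 2, so 2 days before Tuesday is Sunday.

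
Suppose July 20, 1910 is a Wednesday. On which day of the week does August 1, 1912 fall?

July 1910: 31 − 20 = 11 days remain.
Then 24 full months totalling 731 days.
August 1, 1912: 1 day.
Total: 11 + 731 + 1 = 743 days.
743 mod 7 = 1, so 1 day after Wednesday is Thursday.

Thursday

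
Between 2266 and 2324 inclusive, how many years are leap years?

Years divisible by 4: 2268, 2272, …, 2324 — 15 in all.
Of these, 2300 is divisible by 100 but not 400, so not leap.
Leap years: 15 − 1 = 14.

14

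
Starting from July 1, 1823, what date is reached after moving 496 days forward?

November 8, 1824

Count 496 days after July 1, 1823:
July 1, 1823 → July 1, 1824: 366 days (1824 is a leap year).
July 1824: 31 − 1 = 30 days remain.
Then August (31), September (30), October (31): 31 + 30 + 31 = 92 days.
November 1–8, 1824: 8 days.
Residual: 130 days.
Total: 496 days.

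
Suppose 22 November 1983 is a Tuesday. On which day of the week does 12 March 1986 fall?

Wednesday

Day-of-year of November 22, 1983: 326.
Day-of-year of March 12, 1986: 71.
1983 has 365 days, so 365 − 326 = 39 days remain in 1983.
Full years: 1984: 366; 1985: 365. Sum = 731.
Total: 39 + 731 + 71 = 841 days.
841 mod 7 = 1, so 1 day after Tuesday is Wednesday.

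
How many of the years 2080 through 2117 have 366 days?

Years divisible by 4 in [2080, 2117]: 2080, 2084, 2088, 2092, 2096, 2100, 2104, 2108, 2112, 2116.
Of these, 2100 is divisible by 100 but not 400, so not leap.
Leap years: 10 − 1 = 9.

9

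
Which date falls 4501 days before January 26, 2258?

September 30, 2245

Count 4501 days before January 26, 2258:
From September 30, 2245 to September 30, 2257: 12 years, of which 3 contain a Feb 29 — 9×365 + 3×366 = 4383 days.
September 2257: 30 − 30 = 0 days remain.
Then October (31), November (30), December (31): 31 + 30 + 31 = 92 days.
January 1–26, 2258: 26 days.
Residual: 118 days.
Total: 4501 days.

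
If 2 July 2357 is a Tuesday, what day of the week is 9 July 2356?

Count forward from the earlier date (July 9, 2356) to the later (July 2, 2357):
Day-of-year of July 9, 2356: 191.
Day-of-year of July 2, 2357: 183.
2356 has 366 days, so 366 − 191 = 175 days remain in 2356.
Total: 175 + 183 = 358 days.
358 mod 7 = 1, so 1 day before Tuesday is Monday.

Monday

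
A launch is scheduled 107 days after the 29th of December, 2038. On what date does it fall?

the 15th of April, 2039

Count 107 days after December 29, 2038:
December 2038: 31 − 29 = 2 days remain.
Then January (31), February 2039 (28), March (31): 31 + 28 + 31 = 90 days.
April 1–15, 2039: 15 days.
Residual: 107 days.
Total: 107 days.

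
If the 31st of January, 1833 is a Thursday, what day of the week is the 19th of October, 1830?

Tuesday

Count forward from the earlier date (October 19, 1830) to the later (January 31, 1833):
October 19, 1830 → October 19, 1831: 365 days.
October 19, 1831 → October 19, 1832: 366 days (1832 is a leap year).
October 1832: 31 − 19 = 12 days remain.
Then November (30), December (31): 30 + 31 = 61 days.
January 1–31, 1833: 31 days.
Residual: 104 days.
Total: 835 days.
835 mod 7 = 2, so 2 days before Thursday is Tuesday.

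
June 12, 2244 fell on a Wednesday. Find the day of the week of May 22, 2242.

Count forward from the earlier date (May 22, 2242) to the later (June 12, 2244):
Day-of-year of May 22, 2242: 142.
Day-of-year of June 12, 2244: 164.
2242 has 365 days, so 365 − 142 = 223 days remain in 2242.
Full years: 2243: 365. Sum = 365.
Total: 223 + 365 + 164 = 752 days.
752 mod 7 = 3, so 3 days before Wednesday is Sunday.

Sunday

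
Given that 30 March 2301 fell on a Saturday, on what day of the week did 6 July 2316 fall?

From March 30, 2301 to March 30, 2316: 15 years, of which 4 contain a Feb 29 — 11×365 + 4×366 = 5479 days.
March 2316: 31 − 30 = 1 day remains.
Then April (30), May (31), June (30): 30 + 31 + 30 = 91 days.
July 1–6, 2316: 6 days.
Residual: 98 days.
Total: 5577 days.
5577 mod 7 = 5, so 5 days after Saturday is Thursday.

Thursday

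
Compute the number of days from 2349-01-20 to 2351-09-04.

957

January 20, 2349 → January 20, 2350: 365 days.
January 20, 2350 → January 20, 2351: 365 days.
January 2351: 31 − 20 = 11 days remain.
Then February 2351 (28), March (31), April (30), May (31), June (30), July (31), August (31): 28 + 31 + 30 + 31 + 30 + 31 + 31 = 212 days.
September 1–4, 2351: 4 days.
Residual: 227 days.
Total: 957 days.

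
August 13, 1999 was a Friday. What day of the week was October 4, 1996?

Friday

Count forward from the earlier date (October 4, 1996) to the later (August 13, 1999):
Day-of-year of October 4, 1996: 278.
Day-of-year of August 13, 1999: 225.
1996 has 366 days, so 366 − 278 = 88 days remain in 1996.
Full years: 1997: 365; 1998: 365. Sum = 730.
Total: 88 + 730 + 225 = 1043 days.
1043 is a multiple of 7, so October 4, 1996 falls on the same weekday: Friday.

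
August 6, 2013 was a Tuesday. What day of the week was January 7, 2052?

Sunday

Day-of-year of August 6, 2013: 218.
Day-of-year of January 7, 2052: 7.
2013 has 365 days, so 365 − 218 = 147 days remain in 2013.
Full years 2014–2051: 29 common + 9 leap = 29×365 + 9×366 = 13879 days.
Total: 147 + 13879 + 7 = 14033 days.
14033 mod 7 = 5, so 5 days after Tuesday is Sunday.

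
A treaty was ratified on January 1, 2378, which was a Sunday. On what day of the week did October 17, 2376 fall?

Count forward from the earlier date (October 17, 2376) to the later (January 1, 2378):
October 17, 2376 → October 17, 2377: 365 days.
October 2377: 31 − 17 = 14 days remain.
Then November (30), December (31): 30 + 31 = 61 days.
January 1, 2378: 1 day.
Residual: 76 days.
Total: 441 days.
441 is a multiple of 7, so October 17, 2376 falls on the same weekday: Sunday.

Sunday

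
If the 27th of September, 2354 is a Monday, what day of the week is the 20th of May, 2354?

Thursday

Count forward from the earlier date (May 20, 2354) to the later (September 27, 2354):
May 2354: 31 − 20 = 11 days remain.
Then June (30), July (31), August (31): 30 + 31 + 31 = 92 days.
September 1–27, 2354: 27 days.
Total: 11 + 92 + 27 = 130 days.
130 mod 7 = 4, so 4 days before Monday is Thursday.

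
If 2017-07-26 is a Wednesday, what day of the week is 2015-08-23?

Sunday

Count forward from the earlier date (August 23, 2015) to the later (July 26, 2017):
August 23, 2015 → August 23, 2016: 366 days (2016 is a leap year).
August 2016: 31 − 23 = 8 days remain.
Then 10 full months totalling 303 days.
July 1–26, 2017: 26 days.
Residual: 337 days.
Total: 703 days.
703 mod 7 = 3, so 3 days before Wednesday is Sunday.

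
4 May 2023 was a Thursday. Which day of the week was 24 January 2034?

Tuesday

From May 4, 2023 to May 4, 2033: 10 years, of which 3 contain a Feb 29 — 7×365 + 3×366 = 3653 days.
May 2033: 31 − 4 = 27 days remain.
Then June (30), July (31), August (31), September (30), October (31), November (30), December (31): 30 + 31 + 31 + 30 + 31 + 30 + 31 = 214 days.
January 1–24, 2034: 24 days.
Residual: 265 days.
Total: 3918 days.
3918 mod 7 = 5, so 5 days after Thursday is Tuesday.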